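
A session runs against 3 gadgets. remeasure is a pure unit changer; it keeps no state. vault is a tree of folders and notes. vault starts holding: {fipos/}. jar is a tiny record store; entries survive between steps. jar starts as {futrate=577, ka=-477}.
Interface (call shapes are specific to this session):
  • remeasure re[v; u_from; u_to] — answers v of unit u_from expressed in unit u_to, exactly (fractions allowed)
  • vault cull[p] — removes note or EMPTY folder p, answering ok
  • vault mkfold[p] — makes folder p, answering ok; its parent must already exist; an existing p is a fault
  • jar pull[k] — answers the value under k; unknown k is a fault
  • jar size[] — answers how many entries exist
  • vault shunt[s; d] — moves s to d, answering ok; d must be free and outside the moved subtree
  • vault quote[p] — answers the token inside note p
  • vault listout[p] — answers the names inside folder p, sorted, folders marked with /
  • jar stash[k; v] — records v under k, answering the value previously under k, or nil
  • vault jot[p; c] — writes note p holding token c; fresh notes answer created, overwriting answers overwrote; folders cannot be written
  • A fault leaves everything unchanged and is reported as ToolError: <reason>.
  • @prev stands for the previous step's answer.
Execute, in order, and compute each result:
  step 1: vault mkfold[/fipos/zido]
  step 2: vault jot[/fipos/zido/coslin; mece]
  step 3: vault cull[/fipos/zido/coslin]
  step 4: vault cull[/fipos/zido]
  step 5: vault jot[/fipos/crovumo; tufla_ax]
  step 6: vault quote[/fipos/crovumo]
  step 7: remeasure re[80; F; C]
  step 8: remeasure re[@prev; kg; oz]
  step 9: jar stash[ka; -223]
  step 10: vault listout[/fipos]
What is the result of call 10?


Step: vault mkfold[p: /fipos/zido]
Result: ok
Step: vault jot[p: /fipos/zido/coslin; c: mece]
Result: created
Step: vault cull[p: /fipos/zido/coslin]
Result: ok
Step: vault cull[p: /fipos/zido]
Result: ok
Step: vault jot[p: /fipos/crovumo; c: tufla_ax]
Result: created
Step: vault quote[p: /fipos/crovumo]
Result: tufla_ax
Step: remeasure re[v: 80; u_from: F; u_to: C]
Result: 80/3
Step: remeasure re[v: @prev; u_from: kg; u_to: oz]
Result: 128000000000/136077711
Step: jar stash[k: ka; v: -223]
Result: -477
Step: vault listout[p: /fipos]
Result: [crovumo]

Answer: [crovumo]


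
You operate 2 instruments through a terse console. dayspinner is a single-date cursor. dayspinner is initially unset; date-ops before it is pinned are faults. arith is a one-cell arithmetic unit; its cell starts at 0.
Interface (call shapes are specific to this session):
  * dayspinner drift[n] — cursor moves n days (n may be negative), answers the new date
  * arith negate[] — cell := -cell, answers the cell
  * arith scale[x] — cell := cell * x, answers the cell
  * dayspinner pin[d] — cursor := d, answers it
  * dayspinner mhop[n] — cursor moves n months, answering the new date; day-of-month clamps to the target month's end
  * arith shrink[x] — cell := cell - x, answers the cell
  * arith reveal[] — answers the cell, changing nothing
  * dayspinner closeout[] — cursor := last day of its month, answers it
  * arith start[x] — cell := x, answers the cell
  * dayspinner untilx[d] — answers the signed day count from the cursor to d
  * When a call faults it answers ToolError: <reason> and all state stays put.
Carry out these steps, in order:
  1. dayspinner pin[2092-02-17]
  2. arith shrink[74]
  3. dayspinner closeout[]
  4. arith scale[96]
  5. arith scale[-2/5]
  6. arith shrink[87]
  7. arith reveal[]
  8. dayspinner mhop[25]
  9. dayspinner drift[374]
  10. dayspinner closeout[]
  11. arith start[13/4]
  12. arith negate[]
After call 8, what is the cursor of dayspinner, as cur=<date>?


Answer: cur=2094-03-29

Derivation:
Act: dayspinner pin[d: 2092-02-17]
Obs: 2092-02-17
Act: arith shrink[x: 74]
Obs: -74
Act: dayspinner closeout[]
Obs: 2092-02-29
Act: arith scale[x: 96]
Obs: -7104
Act: arith scale[x: -2/5]
Obs: 14208/5
Act: arith shrink[x: 87]
Obs: 13773/5
Act: arith reveal[]
Obs: 13773/5
Act: dayspinner mhop[n: 25]
Obs: 2094-03-29
Act: dayspinner drift[n: 374]
Obs: 2095-04-07
Act: dayspinner closeout[]
Obs: 2095-04-30
Act: arith start[x: 13/4]
Obs: 13/4
Act: arith negate[]
Obs: -13/4


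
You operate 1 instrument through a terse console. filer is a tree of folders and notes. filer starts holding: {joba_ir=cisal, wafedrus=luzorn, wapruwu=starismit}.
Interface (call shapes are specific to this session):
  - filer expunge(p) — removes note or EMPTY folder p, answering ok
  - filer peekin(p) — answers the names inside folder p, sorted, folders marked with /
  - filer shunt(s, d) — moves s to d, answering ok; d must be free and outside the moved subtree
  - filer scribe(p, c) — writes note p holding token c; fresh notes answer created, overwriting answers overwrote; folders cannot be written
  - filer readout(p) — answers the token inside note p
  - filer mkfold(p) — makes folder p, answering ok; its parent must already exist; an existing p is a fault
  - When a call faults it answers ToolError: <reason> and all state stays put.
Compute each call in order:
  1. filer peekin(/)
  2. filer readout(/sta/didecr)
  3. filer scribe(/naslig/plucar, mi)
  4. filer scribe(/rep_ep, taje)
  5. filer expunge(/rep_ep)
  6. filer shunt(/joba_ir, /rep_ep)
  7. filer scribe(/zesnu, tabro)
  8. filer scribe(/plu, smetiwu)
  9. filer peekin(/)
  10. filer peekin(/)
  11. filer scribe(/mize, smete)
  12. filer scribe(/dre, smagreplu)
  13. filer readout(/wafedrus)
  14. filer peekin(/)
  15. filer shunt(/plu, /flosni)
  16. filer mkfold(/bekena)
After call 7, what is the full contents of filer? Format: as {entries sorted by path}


I invoke filer peekin passing /, yielding [joba_ir, wafedrus, wapruwu].
Invoking filer readout passing /sta/didecr, and observe ToolError: not found.
Then filer scribe passing /naslig/plucar, mi, which returns ToolError: no parent.
I invoke filer scribe passing /rep_ep, taje, and get created.
I call filer expunge passing /rep_ep, yielding ok.
Now I run filer shunt passing /joba_ir, /rep_ep, which returns ok.
I try filer scribe passing /zesnu, tabro, yielding created.
Invoking filer scribe passing /plu, smetiwu, giving created.
I invoke filer peekin passing /, which returns [plu, rep_ep, wafedrus, wapruwu, zesnu].
Calling filer peekin passing /, and see [plu, rep_ep, wafedrus, wapruwu, zesnu].
Then filer scribe passing /mize, smete, → created.
I invoke filer scribe passing /dre, smagreplu: created.
Next I call filer readout passing /wafedrus, which returns luzorn.
Next I call filer peekin passing /, and see [dre, mize, plu, rep_ep, wafedrus, wapruwu, zesnu].
Using filer shunt passing /plu, /flosni, → ok.
I use filer mkfold passing /bekena, → ok.

Answer: {rep_ep=cisal, wafedrus=luzorn, wapruwu=starismit, zesnu=tabro}


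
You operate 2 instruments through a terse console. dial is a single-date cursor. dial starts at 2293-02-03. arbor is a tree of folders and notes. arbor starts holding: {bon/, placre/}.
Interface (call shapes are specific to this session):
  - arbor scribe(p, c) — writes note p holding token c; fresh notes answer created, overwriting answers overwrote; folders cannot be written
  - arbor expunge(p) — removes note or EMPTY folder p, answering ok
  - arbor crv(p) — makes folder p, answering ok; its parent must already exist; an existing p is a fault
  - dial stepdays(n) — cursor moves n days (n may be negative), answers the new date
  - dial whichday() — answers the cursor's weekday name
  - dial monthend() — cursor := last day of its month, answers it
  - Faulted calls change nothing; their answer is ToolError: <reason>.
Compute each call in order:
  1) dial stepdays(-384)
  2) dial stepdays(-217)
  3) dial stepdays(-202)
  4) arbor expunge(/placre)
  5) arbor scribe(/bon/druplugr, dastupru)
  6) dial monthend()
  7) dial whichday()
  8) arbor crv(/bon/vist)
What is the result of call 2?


Answer: 2291-06-13

Derivation:
Do: dial stepdays[-384]
See: 2292-01-16
Do: dial stepdays[-217]
See: 2291-06-13
Do: dial stepdays[-202]
See: 2290-11-23
Do: arbor expunge[/placre]
See: ok
Do: arbor scribe[/bon/druplugr; dastupru]
See: created
Do: dial monthend[]
See: 2290-11-30
Do: dial whichday[]
See: Sunday
Do: arbor crv[/bon/vist]
See: ok


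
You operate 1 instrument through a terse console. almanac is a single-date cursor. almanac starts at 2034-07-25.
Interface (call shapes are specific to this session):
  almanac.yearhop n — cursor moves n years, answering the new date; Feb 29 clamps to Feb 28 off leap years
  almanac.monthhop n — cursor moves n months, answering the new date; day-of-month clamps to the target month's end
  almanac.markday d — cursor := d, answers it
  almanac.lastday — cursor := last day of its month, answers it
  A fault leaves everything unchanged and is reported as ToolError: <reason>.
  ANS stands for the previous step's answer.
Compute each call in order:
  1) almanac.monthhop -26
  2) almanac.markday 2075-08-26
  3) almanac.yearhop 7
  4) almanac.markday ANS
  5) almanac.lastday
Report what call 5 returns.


Then almanac.monthhop with -26: 2032-05-25.
Calling almanac.markday with 2075-08-26, which returns 2075-08-26.
Using almanac.yearhop with 7, giving 2082-08-26.
I use almanac.markday with ANS, and get 2082-08-26.
I call almanac.lastday(), and get 2082-08-31.

Answer: 2082-08-31


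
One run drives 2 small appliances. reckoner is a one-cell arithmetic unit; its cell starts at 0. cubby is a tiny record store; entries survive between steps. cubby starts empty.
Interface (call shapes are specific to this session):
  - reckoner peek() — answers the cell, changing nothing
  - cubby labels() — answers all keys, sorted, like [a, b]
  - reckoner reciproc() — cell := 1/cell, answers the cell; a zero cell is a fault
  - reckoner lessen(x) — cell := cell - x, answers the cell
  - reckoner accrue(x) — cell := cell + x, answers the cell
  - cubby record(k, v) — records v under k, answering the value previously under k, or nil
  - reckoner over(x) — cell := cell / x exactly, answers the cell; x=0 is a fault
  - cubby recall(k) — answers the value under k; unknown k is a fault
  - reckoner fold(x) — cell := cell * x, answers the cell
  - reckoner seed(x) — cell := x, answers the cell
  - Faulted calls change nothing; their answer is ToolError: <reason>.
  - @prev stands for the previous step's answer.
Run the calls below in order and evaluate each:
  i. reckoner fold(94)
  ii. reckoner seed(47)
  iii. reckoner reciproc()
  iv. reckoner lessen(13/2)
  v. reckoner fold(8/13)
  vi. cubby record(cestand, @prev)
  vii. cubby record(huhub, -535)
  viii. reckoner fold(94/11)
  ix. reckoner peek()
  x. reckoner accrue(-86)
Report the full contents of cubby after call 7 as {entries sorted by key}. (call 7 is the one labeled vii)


Answer: {cestand=-2436/611, huhub=-535}

Derivation:
Do: reckoner fold[x='94']
See: 0
Do: reckoner seed[x='47']
See: 47
Do: reckoner reciproc[]
See: 1/47
Do: reckoner lessen[x='13/2']
See: -609/94
Do: reckoner fold[x='8/13']
See: -2436/611
Do: cubby record[k='cestand'; v='@prev']
See: nil
Do: cubby record[k='huhub'; v='-535']
See: nil
Do: reckoner fold[x='94/11']
See: -4872/143
Do: reckoner peek[]
See: -4872/143
Do: reckoner accrue[x='-86']
See: -17170/143


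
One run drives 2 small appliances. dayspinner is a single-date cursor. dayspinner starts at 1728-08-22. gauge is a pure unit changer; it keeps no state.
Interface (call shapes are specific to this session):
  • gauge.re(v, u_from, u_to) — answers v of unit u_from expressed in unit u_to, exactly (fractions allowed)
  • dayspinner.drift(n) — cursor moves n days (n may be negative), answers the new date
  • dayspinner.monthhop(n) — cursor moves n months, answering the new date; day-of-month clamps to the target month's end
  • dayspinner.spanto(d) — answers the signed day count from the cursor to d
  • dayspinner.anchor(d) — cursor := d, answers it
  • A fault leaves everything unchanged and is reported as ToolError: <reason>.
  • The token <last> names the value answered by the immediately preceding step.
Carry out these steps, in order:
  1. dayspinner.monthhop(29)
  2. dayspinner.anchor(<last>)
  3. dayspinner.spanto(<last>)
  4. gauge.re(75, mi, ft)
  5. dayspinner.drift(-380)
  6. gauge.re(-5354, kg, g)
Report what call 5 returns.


Answer: 1730-01-07

Derivation:
# 1. dayspinner.monthhop(n: 29) -> 1731-01-22
# 2. dayspinner.anchor(d: <last>) -> 1731-01-22
# 3. dayspinner.spanto(d: <last>) -> 0
# 4. gauge.re(v: 75, u_from: mi, u_to: ft) -> 396000
# 5. dayspinner.drift(n: -380) -> 1730-01-07
# 6. gauge.re(v: -5354, u_from: kg, u_to: g) -> -5354000


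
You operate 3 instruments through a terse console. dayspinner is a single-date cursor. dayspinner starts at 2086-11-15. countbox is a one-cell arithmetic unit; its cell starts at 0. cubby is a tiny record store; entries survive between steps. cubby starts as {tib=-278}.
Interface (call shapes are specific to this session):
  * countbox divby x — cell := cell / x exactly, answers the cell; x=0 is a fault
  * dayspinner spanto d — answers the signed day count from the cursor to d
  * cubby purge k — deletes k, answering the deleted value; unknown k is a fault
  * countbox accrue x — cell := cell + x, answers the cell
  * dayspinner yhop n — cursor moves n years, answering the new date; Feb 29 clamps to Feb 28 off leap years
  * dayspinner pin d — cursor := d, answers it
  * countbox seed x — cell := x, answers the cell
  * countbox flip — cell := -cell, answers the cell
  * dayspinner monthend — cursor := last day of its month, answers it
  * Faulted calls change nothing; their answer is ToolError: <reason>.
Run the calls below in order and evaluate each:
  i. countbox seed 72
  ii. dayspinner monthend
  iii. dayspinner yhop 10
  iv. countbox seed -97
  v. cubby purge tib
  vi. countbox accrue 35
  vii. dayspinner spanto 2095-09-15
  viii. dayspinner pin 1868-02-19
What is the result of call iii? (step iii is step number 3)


$ countbox seed x=72
  72
$ dayspinner monthend
  2086-11-30
$ dayspinner yhop n=10
  2096-11-30
$ countbox seed x=-97
  -97
$ cubby purge k=tib
  -278
$ countbox accrue x=35
  -62
$ dayspinner spanto d=2095-09-15
  -442
$ dayspinner pin d=1868-02-19
  1868-02-19

Answer: 2096-11-30


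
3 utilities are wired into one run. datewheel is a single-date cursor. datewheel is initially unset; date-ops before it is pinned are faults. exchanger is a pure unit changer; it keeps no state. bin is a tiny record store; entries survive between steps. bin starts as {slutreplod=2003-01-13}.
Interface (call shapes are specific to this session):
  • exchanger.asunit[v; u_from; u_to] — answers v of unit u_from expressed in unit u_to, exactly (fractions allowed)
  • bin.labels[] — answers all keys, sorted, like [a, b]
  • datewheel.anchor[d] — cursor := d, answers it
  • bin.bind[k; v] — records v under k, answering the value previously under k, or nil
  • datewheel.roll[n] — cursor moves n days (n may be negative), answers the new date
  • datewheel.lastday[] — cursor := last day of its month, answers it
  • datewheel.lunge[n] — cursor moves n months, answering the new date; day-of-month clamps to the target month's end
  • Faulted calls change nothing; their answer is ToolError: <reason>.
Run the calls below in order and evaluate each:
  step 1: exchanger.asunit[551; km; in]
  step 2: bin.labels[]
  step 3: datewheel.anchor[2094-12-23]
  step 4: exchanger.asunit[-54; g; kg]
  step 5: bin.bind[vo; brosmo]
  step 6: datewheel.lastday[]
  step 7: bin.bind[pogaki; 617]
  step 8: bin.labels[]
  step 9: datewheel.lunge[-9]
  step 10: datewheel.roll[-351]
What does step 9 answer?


Answer: 2094-03-31

Derivation:
I use exchanger.asunit on v=551, u_from=km, u_to=in, yielding 2755000000/127.
I run bin.labels(), and see [slutreplod].
Calling datewheel.anchor on d=2094-12-23, which returns 2094-12-23.
Calling exchanger.asunit on v=-54, u_from=g, u_to=kg: -27/500.
I try bin.bind on k=vo, v=brosmo, which returns nil.
Now I run datewheel.lastday(), yielding 2094-12-31.
Now I run bin.bind on k=pogaki, v=617, → nil.
I use bin.labels(), — result: [pogaki, slutreplod, vo].
Then datewheel.lunge on n=-9, yielding 2094-03-31.
Using datewheel.roll on n=-351: 2093-04-14.


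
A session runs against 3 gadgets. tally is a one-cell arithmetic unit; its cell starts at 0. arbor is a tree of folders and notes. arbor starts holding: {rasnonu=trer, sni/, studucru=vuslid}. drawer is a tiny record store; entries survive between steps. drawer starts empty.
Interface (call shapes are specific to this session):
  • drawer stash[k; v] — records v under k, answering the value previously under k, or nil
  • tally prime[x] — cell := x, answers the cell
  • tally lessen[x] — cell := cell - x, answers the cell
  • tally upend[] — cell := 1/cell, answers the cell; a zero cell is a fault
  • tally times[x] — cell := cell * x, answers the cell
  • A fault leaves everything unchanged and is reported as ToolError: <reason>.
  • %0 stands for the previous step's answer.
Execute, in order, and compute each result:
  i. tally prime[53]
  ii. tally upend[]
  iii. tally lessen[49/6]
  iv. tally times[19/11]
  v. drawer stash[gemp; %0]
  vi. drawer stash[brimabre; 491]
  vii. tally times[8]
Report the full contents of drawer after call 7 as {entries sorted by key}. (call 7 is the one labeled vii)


==> tally prime(x: 53)
<== 53
==> tally upend()
<== 1/53
==> tally lessen(x: 49/6)
<== -2591/318
==> tally times(x: 19/11)
<== -49229/3498
==> drawer stash(k: gemp, v: %0)
<== nil
==> drawer stash(k: brimabre, v: 491)
<== nil
==> tally times(x: 8)
<== -196916/1749

Answer: {brimabre=491, gemp=-49229/3498}


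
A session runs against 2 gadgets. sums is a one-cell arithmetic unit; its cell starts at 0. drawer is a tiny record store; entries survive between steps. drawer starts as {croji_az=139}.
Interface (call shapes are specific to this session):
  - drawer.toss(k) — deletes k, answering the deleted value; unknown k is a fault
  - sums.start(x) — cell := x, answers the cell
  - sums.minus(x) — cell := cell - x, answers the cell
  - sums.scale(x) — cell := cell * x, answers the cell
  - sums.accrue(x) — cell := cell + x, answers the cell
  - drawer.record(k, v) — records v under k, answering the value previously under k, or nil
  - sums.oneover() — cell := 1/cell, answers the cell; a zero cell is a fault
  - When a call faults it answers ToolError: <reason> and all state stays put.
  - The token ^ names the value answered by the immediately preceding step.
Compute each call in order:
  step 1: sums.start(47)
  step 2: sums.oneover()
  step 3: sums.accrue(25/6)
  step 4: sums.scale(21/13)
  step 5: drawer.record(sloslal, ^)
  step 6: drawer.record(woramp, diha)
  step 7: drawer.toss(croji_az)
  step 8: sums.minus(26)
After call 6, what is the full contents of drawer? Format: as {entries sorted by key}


# 1. sums.start(x: 47) ~> 47
# 2. sums.oneover() ~> 1/47
# 3. sums.accrue(x: 25/6) ~> 1181/282
# 4. sums.scale(x: 21/13) ~> 8267/1222
# 5. drawer.record(k: sloslal, v: ^) ~> nil
# 6. drawer.record(k: woramp, v: diha) ~> nil
# 7. drawer.toss(k: croji_az) ~> 139
# 8. sums.minus(x: 26) ~> -23505/1222

Answer: {croji_az=139, sloslal=8267/1222, woramp=diha}


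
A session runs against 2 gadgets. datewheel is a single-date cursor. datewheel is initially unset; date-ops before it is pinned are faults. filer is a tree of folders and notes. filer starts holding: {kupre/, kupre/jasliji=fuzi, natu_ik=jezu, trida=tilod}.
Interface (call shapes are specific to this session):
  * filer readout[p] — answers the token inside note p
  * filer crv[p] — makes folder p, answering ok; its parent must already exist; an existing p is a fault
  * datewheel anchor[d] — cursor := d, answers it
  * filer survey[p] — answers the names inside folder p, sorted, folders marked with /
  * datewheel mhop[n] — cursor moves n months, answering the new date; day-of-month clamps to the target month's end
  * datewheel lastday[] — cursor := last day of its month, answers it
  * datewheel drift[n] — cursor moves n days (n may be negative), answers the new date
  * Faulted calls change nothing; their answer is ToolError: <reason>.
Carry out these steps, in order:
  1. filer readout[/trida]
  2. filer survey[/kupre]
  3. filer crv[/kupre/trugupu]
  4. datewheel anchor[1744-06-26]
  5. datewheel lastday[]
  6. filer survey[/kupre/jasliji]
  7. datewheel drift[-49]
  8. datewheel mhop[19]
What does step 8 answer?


Answer: 1745-12-12

Derivation:
[in] filer readout p: /trida
= tilod
[in] filer survey p: /kupre
= [jasliji]
[in] filer crv p: /kupre/trugupu
= ok
[in] datewheel anchor d: 1744-06-26
= 1744-06-26
[in] datewheel lastday
= 1744-06-30
[in] filer survey p: /kupre/jasliji
= ToolError: not a directory
[in] datewheel drift n: -49
= 1744-05-12
[in] datewheel mhop n: 19
= 1745-12-12


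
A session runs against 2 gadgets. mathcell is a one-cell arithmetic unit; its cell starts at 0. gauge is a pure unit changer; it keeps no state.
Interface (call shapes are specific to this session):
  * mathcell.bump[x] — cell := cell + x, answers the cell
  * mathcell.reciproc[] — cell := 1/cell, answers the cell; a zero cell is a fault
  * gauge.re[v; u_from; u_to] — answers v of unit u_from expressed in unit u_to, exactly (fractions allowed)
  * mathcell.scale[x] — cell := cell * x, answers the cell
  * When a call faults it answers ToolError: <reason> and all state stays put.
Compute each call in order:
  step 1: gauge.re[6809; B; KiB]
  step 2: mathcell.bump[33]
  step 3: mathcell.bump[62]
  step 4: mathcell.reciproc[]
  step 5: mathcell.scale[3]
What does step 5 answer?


Answer: 3/95

Derivation:
-- re(v: 6809, u_from: B, u_to: KiB) : 6809/1024
-- bump(x: 33) : 33
-- bump(x: 62) : 95
-- reciproc() : 1/95
-- scale(x: 3) : 3/95


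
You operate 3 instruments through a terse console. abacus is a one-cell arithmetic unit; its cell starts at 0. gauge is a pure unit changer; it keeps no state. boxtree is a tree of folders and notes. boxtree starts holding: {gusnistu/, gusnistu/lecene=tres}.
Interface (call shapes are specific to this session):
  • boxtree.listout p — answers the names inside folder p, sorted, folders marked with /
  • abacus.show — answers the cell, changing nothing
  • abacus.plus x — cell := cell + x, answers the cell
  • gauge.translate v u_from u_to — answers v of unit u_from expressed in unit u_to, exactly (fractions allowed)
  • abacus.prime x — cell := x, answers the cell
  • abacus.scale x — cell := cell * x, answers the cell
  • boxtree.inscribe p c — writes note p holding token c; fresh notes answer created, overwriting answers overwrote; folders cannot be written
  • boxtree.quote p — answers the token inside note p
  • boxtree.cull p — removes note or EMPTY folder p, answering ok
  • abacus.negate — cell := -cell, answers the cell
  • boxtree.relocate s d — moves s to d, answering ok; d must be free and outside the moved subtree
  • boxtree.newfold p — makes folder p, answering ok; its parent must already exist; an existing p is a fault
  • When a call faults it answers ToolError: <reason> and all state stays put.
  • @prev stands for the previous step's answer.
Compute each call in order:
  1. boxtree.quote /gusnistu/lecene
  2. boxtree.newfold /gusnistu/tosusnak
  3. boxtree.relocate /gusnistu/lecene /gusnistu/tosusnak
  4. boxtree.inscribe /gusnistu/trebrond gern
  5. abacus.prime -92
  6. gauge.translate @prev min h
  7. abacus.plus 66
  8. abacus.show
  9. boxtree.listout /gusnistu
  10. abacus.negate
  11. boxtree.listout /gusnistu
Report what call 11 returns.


# boxtree.quote(p→/gusnistu/lecene) -> tres
# boxtree.newfold(p→/gusnistu/tosusnak) -> ok
# boxtree.relocate(s→/gusnistu/lecene, d→/gusnistu/tosusnak) -> ToolError: exists
# boxtree.inscribe(p→/gusnistu/trebrond, c→gern) -> created
# abacus.prime(x→-92) -> -92
# gauge.translate(v→@prev, u_from→min, u_to→h) -> -23/15
# abacus.plus(x→66) -> -26
# abacus.show() -> -26
# boxtree.listout(p→/gusnistu) -> [lecene, tosusnak/, trebrond]
# abacus.negate() -> 26
# boxtree.listout(p→/gusnistu) -> [lecene, tosusnak/, trebrond]

Answer: [lecene, tosusnak/, trebrond]


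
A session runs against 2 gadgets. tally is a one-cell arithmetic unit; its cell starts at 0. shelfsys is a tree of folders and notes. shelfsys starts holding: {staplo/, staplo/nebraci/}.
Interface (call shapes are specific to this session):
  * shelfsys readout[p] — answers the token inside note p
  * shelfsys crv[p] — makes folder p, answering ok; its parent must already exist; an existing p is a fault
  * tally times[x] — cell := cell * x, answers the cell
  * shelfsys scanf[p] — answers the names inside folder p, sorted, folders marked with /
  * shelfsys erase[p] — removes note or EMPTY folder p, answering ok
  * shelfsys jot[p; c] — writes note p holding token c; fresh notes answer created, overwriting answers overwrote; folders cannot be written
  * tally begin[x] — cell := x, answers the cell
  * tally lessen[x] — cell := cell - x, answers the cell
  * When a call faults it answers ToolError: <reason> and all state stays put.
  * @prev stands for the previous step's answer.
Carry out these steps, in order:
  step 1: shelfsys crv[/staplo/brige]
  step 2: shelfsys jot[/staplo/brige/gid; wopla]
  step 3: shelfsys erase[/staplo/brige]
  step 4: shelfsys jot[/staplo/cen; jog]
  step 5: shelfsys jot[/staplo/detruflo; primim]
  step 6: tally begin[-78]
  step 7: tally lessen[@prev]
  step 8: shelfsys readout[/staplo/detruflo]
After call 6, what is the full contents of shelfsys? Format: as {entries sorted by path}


Now I run shelfsys crv passing p: /staplo/brige, yielding ok.
Using shelfsys jot passing p: /staplo/brige/gid, c: wopla, — result: created.
I try shelfsys erase passing p: /staplo/brige, — result: ToolError: not empty.
I call shelfsys jot passing p: /staplo/cen, c: jog, and see created.
Now I run shelfsys jot passing p: /staplo/detruflo, c: primim, — result: created.
Next I call tally begin passing x: -78, giving -78.
Now I run tally lessen passing x: @prev, → 0.
Invoking shelfsys readout passing p: /staplo/detruflo, → primim.

Answer: {staplo/, staplo/brige/, staplo/brige/gid=wopla, staplo/cen=jog, staplo/detruflo=primim, staplo/nebraci/}


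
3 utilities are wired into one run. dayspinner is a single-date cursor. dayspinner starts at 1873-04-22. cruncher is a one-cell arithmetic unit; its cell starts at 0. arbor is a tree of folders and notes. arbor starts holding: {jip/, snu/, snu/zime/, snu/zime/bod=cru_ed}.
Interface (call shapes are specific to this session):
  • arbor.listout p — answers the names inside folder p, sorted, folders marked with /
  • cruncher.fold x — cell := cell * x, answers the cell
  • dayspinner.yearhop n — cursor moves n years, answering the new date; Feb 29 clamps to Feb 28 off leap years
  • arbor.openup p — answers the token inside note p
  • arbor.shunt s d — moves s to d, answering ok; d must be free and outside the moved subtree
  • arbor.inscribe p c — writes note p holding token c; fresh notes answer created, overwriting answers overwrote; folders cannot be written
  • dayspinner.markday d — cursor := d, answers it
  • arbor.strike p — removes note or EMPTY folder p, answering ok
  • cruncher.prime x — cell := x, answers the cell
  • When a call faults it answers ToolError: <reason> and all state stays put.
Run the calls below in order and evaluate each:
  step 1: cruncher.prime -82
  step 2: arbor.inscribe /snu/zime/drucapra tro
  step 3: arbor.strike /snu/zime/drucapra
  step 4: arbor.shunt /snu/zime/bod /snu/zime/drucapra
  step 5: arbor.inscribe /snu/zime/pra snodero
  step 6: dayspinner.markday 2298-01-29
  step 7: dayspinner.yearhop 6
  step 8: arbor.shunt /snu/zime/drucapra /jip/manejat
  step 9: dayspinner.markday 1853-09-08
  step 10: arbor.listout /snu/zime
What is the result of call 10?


Act: cruncher.prime[-82]
Obs: -82
Act: arbor.inscribe[/snu/zime/drucapra; tro]
Obs: created
Act: arbor.strike[/snu/zime/drucapra]
Obs: ok
Act: arbor.shunt[/snu/zime/bod; /snu/zime/drucapra]
Obs: ok
Act: arbor.inscribe[/snu/zime/pra; snodero]
Obs: created
Act: dayspinner.markday[2298-01-29]
Obs: 2298-01-29
Act: dayspinner.yearhop[6]
Obs: 2304-01-29
Act: arbor.shunt[/snu/zime/drucapra; /jip/manejat]
Obs: ok
Act: dayspinner.markday[1853-09-08]
Obs: 1853-09-08
Act: arbor.listout[/snu/zime]
Obs: [pra]

Answer: [pra]


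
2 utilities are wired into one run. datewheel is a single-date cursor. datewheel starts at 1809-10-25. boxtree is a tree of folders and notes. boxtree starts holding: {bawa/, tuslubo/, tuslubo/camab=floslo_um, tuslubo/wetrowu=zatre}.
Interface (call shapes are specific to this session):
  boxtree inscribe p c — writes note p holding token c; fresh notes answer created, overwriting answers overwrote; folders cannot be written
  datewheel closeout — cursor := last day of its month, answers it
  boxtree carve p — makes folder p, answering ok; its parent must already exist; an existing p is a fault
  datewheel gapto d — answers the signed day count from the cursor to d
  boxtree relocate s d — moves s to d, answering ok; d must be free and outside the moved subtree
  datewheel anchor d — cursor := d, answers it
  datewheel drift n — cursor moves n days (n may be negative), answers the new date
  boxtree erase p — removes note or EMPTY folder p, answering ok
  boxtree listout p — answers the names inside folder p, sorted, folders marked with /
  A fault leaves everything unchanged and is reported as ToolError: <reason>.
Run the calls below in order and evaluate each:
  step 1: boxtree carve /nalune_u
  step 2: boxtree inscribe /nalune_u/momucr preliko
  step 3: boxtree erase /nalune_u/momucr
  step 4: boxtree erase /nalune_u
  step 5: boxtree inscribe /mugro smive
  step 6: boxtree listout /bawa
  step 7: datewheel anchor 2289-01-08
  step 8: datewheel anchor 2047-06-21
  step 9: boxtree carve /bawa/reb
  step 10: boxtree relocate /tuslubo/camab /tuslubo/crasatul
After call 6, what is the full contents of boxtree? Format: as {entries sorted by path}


Answer: {bawa/, mugro=smive, tuslubo/, tuslubo/camab=floslo_um, tuslubo/wetrowu=zatre}

Derivation:
I call boxtree carve using /nalune_u, and see ok.
Now I run boxtree inscribe using /nalune_u/momucr, preliko, yielding created.
Using boxtree erase using /nalune_u/momucr, which returns ok.
I call boxtree erase using /nalune_u, and get ok.
I use boxtree inscribe using /mugro, smive, and see created.
Using boxtree listout using /bawa, → [].
Using datewheel anchor using 2289-01-08: 2289-01-08.
Calling datewheel anchor using 2047-06-21, and get 2047-06-21.
I call boxtree carve using /bawa/reb, yielding ok.
I call boxtree relocate using /tuslubo/camab, /tuslubo/crasatul, and get ok.


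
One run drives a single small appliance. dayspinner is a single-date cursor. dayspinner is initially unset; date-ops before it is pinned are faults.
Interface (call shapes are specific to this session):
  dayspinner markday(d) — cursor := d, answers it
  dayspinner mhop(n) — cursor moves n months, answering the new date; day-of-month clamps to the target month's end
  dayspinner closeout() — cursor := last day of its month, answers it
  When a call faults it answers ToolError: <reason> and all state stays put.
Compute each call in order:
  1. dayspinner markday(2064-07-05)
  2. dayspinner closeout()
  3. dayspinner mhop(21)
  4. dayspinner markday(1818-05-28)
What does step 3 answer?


Answer: 2066-04-30

Derivation:
$ dayspinner markday d='2064-07-05'
= 2064-07-05
$ dayspinner closeout
= 2064-07-31
$ dayspinner mhop n='21'
= 2066-04-30
$ dayspinner markday d='1818-05-28'
= 1818-05-28


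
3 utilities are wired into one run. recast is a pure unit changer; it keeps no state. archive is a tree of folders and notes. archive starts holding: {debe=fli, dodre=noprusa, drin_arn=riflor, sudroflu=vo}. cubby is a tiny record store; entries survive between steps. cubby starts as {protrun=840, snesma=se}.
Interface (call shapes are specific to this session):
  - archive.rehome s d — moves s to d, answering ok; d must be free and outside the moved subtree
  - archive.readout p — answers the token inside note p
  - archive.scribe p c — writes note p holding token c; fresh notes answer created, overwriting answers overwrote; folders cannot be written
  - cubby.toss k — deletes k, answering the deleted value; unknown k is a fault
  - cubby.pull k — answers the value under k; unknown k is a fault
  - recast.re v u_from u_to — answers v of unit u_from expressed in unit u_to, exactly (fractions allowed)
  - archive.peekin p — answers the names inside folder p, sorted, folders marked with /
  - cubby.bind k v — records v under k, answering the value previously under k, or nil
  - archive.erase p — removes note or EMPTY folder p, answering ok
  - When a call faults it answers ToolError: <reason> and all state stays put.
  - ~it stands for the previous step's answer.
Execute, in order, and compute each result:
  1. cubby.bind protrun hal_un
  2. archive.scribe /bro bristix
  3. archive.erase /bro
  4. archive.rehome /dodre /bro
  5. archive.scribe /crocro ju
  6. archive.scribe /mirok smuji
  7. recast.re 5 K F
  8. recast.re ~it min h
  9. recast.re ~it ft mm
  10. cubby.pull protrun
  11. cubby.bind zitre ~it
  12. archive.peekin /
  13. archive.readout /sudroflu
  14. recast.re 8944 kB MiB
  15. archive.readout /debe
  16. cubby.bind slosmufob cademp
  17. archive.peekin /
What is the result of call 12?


Invoking cubby.bind on k→protrun, v→hal_un, — result: 840.
I invoke archive.scribe on p→/bro, c→bristix, and observe created.
Calling archive.erase on p→/bro: ok.
Then archive.rehome on s→/dodre, d→/bro, which returns ok.
I invoke archive.scribe on p→/crocro, c→ju, — result: created.
I call archive.scribe on p→/mirok, c→smuji, and get created.
I try recast.re on v→5, u_from→K, u_to→F: -45067/100.
I call recast.re on v→~it, u_from→min, u_to→h, and get -45067/6000.
Next I call recast.re on v→~it, u_from→ft, u_to→mm, yielding -5723509/2500.
Invoking cubby.pull on k→protrun: hal_un.
I invoke cubby.bind on k→zitre, v→~it, and observe nil.
Next I call archive.peekin on p→/, and see [bro, crocro, debe, drin_arn, mirok, sudroflu].
I use archive.readout on p→/sudroflu, giving vo.
Using recast.re on v→8944, u_from→kB, u_to→MiB, which returns 69875/8192.
I run archive.readout on p→/debe, → fli.
Invoking cubby.bind on k→slosmufob, v→cademp, and observe nil.
I call archive.peekin on p→/, and observe [bro, crocro, debe, drin_arn, mirok, sudroflu].

Answer: [bro, crocro, debe, drin_arn, mirok, sudroflu]


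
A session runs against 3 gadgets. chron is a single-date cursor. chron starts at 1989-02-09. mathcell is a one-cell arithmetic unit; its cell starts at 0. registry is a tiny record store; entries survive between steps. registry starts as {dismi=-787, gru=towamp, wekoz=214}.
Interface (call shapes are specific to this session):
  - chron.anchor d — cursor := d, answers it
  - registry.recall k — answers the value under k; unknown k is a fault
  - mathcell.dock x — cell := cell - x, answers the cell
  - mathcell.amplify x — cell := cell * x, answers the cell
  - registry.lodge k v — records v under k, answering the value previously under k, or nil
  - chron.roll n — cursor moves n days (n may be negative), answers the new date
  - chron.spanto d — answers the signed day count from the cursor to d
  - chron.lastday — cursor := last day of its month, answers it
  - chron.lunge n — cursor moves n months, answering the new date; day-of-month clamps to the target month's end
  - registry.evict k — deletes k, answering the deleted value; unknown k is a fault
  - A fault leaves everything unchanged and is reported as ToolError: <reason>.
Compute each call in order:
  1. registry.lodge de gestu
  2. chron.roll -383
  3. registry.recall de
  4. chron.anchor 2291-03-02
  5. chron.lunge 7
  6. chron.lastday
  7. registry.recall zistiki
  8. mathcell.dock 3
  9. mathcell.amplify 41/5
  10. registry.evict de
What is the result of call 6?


Answer: 2291-10-31

Derivation:
-> registry.lodge(k→de, v→gestu)
<- nil
-> chron.roll(n→-383)
<- 1988-01-23
-> registry.recall(k→de)
<- gestu
-> chron.anchor(d→2291-03-02)
<- 2291-03-02
-> chron.lunge(n→7)
<- 2291-10-02
-> chron.lastday()
<- 2291-10-31
-> registry.recall(k→zistiki)
<- ToolError: no such key zistiki
-> mathcell.dock(x→3)
<- -3
-> mathcell.amplify(x→41/5)
<- -123/5
-> registry.evict(k→de)
<- gestu


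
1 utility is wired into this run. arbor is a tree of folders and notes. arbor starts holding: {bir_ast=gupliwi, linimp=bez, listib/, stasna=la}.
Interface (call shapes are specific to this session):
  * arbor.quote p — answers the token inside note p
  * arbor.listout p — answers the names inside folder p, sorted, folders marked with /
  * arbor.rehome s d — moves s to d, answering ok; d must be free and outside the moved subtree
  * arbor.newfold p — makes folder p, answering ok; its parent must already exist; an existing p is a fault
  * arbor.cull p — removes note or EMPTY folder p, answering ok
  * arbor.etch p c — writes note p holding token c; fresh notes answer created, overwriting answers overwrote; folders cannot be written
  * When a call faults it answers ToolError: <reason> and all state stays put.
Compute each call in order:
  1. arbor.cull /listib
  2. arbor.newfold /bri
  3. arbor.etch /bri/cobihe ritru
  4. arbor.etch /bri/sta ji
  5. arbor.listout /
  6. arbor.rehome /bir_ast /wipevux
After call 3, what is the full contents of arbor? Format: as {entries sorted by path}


Answer: {bir_ast=gupliwi, bri/, bri/cobihe=ritru, linimp=bez, stasna=la}

Derivation:
==> arbor.cull(p: /listib)
<== ok
==> arbor.newfold(p: /bri)
<== ok
==> arbor.etch(p: /bri/cobihe, c: ritru)
<== created
==> arbor.etch(p: /bri/sta, c: ji)
<== created
==> arbor.listout(p: /)
<== [bir_ast, bri/, linimp, stasna]
==> arbor.rehome(s: /bir_ast, d: /wipevux)
<== ok


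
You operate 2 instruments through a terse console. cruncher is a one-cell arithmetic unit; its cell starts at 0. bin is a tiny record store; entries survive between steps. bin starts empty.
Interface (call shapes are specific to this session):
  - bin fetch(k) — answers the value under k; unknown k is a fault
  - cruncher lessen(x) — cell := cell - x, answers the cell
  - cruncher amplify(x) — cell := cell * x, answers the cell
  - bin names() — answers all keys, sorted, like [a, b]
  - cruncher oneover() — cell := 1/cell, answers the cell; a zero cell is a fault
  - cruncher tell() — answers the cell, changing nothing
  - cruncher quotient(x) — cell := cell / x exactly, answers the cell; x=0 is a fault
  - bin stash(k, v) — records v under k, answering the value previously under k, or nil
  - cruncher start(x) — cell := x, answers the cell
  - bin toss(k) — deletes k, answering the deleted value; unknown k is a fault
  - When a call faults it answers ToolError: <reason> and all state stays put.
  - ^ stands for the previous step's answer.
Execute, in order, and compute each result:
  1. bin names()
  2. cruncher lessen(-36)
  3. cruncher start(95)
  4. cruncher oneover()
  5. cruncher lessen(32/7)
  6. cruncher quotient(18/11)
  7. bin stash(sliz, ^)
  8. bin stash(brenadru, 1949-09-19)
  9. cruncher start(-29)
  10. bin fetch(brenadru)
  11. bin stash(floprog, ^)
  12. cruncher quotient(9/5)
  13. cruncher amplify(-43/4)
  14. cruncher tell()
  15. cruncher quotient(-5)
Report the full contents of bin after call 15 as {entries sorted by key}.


Answer: {brenadru=1949-09-19, floprog=1949-09-19, sliz=-3707/1330}

Derivation:
~$ bin names
:: []
~$ cruncher lessen x=-36
:: 36
~$ cruncher start x=95
:: 95
~$ cruncher oneover
:: 1/95
~$ cruncher lessen x=32/7
:: -3033/665
~$ cruncher quotient x=18/11
:: -3707/1330
~$ bin stash k=sliz v=^
:: nil
~$ bin stash k=brenadru v=1949-09-19
:: nil
~$ cruncher start x=-29
:: -29
~$ bin fetch k=brenadru
:: 1949-09-19
~$ bin stash k=floprog v=^
:: nil
~$ cruncher quotient x=9/5
:: -145/9
~$ cruncher amplify x=-43/4
:: 6235/36
~$ cruncher tell
:: 6235/36
~$ cruncher quotient x=-5
:: -1247/36
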